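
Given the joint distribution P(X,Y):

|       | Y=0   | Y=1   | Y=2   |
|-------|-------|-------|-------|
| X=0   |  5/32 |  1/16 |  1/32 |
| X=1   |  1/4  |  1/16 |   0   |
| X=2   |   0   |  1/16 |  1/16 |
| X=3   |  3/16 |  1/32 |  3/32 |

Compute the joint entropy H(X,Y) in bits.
3.0039 bits

H(X,Y) = -Σ_{x,y} P(x,y) log₂ P(x,y). Per-cell terms -P(x,y)·log₂P(x,y):
  X=0: 0.41845, 0.25000, 0.15625
  X=1: 0.50000, 0.25000, 0.00000
  X=2: 0.00000, 0.25000, 0.25000
  X=3: 0.45282, 0.15625, 0.32016
  (cells with P = 0 contribute 0)
Sum of the 12 terms: H(X,Y) = 3.0039 bits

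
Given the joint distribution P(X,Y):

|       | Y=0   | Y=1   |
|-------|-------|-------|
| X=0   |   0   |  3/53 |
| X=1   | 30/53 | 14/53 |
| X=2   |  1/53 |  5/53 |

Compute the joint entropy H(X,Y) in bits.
1.6360 bits

H(X,Y) = -Σ_{x,y} P(x,y) log₂ P(x,y). Per-cell terms -P(x,y)·log₂P(x,y):
  X=0: 0.000000, 0.234507
  X=1: 0.464734, 0.507319
  X=2: 0.108074, 0.321320
  (cells with P = 0 contribute 0)
Sum of the 6 terms: H(X,Y) = 1.6360 bits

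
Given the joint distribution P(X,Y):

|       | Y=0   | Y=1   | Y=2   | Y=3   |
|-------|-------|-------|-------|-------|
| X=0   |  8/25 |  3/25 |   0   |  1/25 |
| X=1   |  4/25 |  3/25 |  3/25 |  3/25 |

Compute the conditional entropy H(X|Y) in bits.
0.8106 bits

H(X|Y) = H(X,Y) - H(Y)

H(X,Y) = -Σ_{x,y} P(x,y) log₂ P(x,y). Per-cell terms -P(x,y)·log₂P(x,y):
  X=0: 0.52603, 0.36707, 0.00000, 0.18575
  X=1: 0.42302, 0.36707, 0.36707, 0.36707
  (cells with P = 0 contribute 0)
Sum of the 8 terms: H(X,Y) = 2.6031 bits

Marginal of Y (column sums):
  P(Y=0) = 8/25 + 4/25 = 12/25
  P(Y=1) = 3/25 + 3/25 = 6/25
  P(Y=2) = 0 + 3/25 = 3/25
  P(Y=3) = 1/25 + 3/25 = 4/25
H(Y) = -[(12/25)·log₂(12/25) + (6/25)·log₂(6/25) + (3/25)·log₂(3/25) + (4/25)·log₂(4/25)]
  = 0.50827 + 0.49413 + 0.36707 + 0.42302 = 1.7925 bits

H(X|Y) = H(X,Y) - H(Y) = 2.6031 - 1.7925 = 0.8106 bits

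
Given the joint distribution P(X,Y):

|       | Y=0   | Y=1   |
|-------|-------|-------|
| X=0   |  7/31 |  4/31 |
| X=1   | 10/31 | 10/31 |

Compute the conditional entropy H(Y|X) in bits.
0.9807 bits

H(Y|X) = H(X,Y) - H(X)

H(X,Y) = -Σ_{x,y} P(x,y) log₂ P(x,y). Per-cell terms -P(x,y)·log₂P(x,y):
  X=0: 0.4848, 0.3812
  X=1: 0.5265, 0.5265
Sum of the 4 terms: H(X,Y) = 1.9190 bits

Marginal of X (row sums):
  P(X=0) = 7/31 + 4/31 = 11/31
  P(X=1) = 10/31 + 10/31 = 20/31
H(X) = -[(11/31)·log₂(11/31) + (20/31)·log₂(20/31)]
  = 0.5304 + 0.4079 = 0.9383 bits

H(Y|X) = H(X,Y) - H(X) = 1.9190 - 0.9383 = 0.9807 bits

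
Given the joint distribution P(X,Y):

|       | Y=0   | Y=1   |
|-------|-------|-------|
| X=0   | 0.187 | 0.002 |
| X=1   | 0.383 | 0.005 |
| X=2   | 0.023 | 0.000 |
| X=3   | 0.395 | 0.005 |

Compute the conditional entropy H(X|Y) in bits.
1.6377 bits

H(X|Y) = H(X,Y) - H(Y)

H(X,Y) = -Σ_{x,y} P(x,y) log₂ P(x,y). Per-cell terms -P(x,y)·log₂P(x,y):
  X=0: 0.45233, 0.01793
  X=1: 0.53030, 0.03822
  X=2: 0.12517, 0.00000
  X=3: 0.52933, 0.03822
  (cells with P = 0 contribute 0)
Sum of the 8 terms: H(X,Y) = 1.7315 bits

Marginal of Y (column sums):
  P(Y=0) = 0.187 + 0.383 + 0.023 + 0.395 = 0.988
  P(Y=1) = 0.002 + 0.005 + 0.000 + 0.005 = 0.012
H(Y) = -[0.988·log₂(0.988) + 0.012·log₂(0.012)]
  = 0.01721 + 0.07657 = 0.0938 bits

H(X|Y) = H(X,Y) - H(Y) = 1.7315 - 0.0938 = 1.6377 bits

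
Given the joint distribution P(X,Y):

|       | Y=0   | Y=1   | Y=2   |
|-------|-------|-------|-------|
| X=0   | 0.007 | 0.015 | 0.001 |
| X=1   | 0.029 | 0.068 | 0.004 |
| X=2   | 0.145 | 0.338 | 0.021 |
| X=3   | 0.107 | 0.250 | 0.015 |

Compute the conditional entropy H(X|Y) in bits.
1.4881 bits

H(X|Y) = H(X,Y) - H(Y)

H(X,Y) = -Σ_{x,y} P(x,y) log₂ P(x,y). Per-cell terms -P(x,y)·log₂P(x,y):
  X=0: 0.05011, 0.09088, 0.00997
  X=1: 0.14813, 0.26373, 0.03186
  X=2: 0.40395, 0.52894, 0.11704
  X=3: 0.34500, 0.50000, 0.09088
Sum of the 12 terms: H(X,Y) = 2.5805 bits

Marginal of Y (column sums):
  P(Y=0) = 0.007 + 0.029 + 0.145 + 0.107 = 0.288
  P(Y=1) = 0.015 + 0.068 + 0.338 + 0.250 = 0.671
  P(Y=2) = 0.001 + 0.004 + 0.021 + 0.015 = 0.041
H(Y) = -[0.288·log₂(0.288) + 0.671·log₂(0.671) + 0.041·log₂(0.041)]
  = 0.51721 + 0.38624 + 0.18894 = 1.0924 bits

H(X|Y) = H(X,Y) - H(Y) = 2.5805 - 1.0924 = 1.4881 bits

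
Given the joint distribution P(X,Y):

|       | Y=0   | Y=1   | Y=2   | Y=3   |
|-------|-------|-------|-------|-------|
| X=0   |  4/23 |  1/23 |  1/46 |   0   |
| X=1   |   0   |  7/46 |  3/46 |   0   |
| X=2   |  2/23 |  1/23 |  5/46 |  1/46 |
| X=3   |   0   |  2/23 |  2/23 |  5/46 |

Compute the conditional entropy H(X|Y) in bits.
1.4264 bits

H(X|Y) = H(X,Y) - H(Y)

H(X,Y) = -Σ_{x,y} P(x,y) log₂ P(x,y). Per-cell terms -P(x,y)·log₂P(x,y):
  X=0: 0.43888, 0.19668, 0.12008, 0.00000
  X=1: 0.00000, 0.41334, 0.25687, 0.00000
  X=2: 0.30640, 0.19668, 0.34800, 0.12008
  X=3: 0.00000, 0.30640, 0.30640, 0.34800
  (cells with P = 0 contribute 0)
Sum of the 16 terms: H(X,Y) = 3.3578 bits

Marginal of Y (column sums):
  P(Y=0) = 4/23 + 0 + 2/23 + 0 = 6/23
  P(Y=1) = 1/23 + 7/46 + 1/23 + 2/23 = 15/46
  P(Y=2) = 1/46 + 3/46 + 5/46 + 2/23 = 13/46
  P(Y=3) = 0 + 0 + 1/46 + 5/46 = 3/23
H(Y) = -[(6/23)·log₂(6/23) + (15/46)·log₂(15/46) + (13/46)·log₂(13/46) + (3/23)·log₂(3/23)]
  = 0.50572 + 0.52718 + 0.51523 + 0.38330 = 1.9314 bits

H(X|Y) = H(X,Y) - H(Y) = 3.3578 - 1.9314 = 1.4264 bits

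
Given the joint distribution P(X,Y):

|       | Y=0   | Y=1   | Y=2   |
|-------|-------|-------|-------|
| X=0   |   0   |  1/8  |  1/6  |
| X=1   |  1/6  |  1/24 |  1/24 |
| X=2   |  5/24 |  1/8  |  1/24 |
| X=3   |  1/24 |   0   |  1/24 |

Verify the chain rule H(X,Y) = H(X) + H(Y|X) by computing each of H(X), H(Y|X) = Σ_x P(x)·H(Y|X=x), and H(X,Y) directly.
H(X) = 1.8479 bits, H(Y|X) = 1.1905 bits, H(X,Y) = 3.0383 bits

Marginal of X (row sums):
  P(X=0) = 0 + 1/8 + 1/6 = 7/24
  P(X=1) = 1/6 + 1/24 + 1/24 = 1/4
  P(X=2) = 5/24 + 1/8 + 1/24 = 3/8
  P(X=3) = 1/24 + 0 + 1/24 = 1/12
H(X) = -[(7/24)·log₂(7/24) + (1/4)·log₂(1/4) + (3/8)·log₂(3/8) + (1/12)·log₂(1/12)]
  = 0.51847 + 0.50000 + 0.53064 + 0.29875 = 1.8479 bits

H(Y|X) = Σ_x P(x)·H(Y|X=x):
  X=0: P(X=0) = 7/24, P(Y|X=0) = (0, 3/7, 4/7) → H(Y|X=0) = 0.98523
  X=1: P(X=1) = 1/4, P(Y|X=1) = (2/3, 1/6, 1/6) → H(Y|X=1) = 1.25163
  X=2: P(X=2) = 3/8, P(Y|X=2) = (5/9, 1/3, 1/9) → H(Y|X=2) = 1.35164
  X=3: P(X=3) = 1/12, P(Y|X=3) = (1/2, 0, 1/2) → H(Y|X=3) = 1.00000
H(Y|X) = (7/24)·0.98523 + (1/4)·1.25163 + (3/8)·1.35164 + (1/12)·1.00000 = 1.1905 bits

H(X,Y) = -Σ_{x,y} P(x,y) log₂ P(x,y). Per-cell terms -P(x,y)·log₂P(x,y):
  X=0: 0.00000, 0.37500, 0.43083
  X=1: 0.43083, 0.19104, 0.19104
  X=2: 0.47147, 0.37500, 0.19104
  X=3: 0.19104, 0.00000, 0.19104
  (cells with P = 0 contribute 0)
Sum of the 12 terms: H(X,Y) = 3.0383 bits

Chain rule check:
  H(X) + H(Y|X) = 1.8479 + 1.1905 = 3.0384 bits
  H(X,Y) = 3.0383 bits
✓ Chain rule verified (Δ = 0.0001 is 4-dp rounding noise: each of the three values was rounded independently).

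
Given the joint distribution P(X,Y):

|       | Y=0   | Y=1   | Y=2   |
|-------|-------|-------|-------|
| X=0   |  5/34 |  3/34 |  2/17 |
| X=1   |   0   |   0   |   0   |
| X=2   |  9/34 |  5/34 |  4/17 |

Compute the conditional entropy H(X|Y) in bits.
0.9359 bits

H(X|Y) = H(X,Y) - H(Y)

H(X,Y) = -Σ_{x,y} P(x,y) log₂ P(x,y). Per-cell terms -P(x,y)·log₂P(x,y):
  X=0: 0.406696, 0.309044, 0.363231
  X=1: 0.000000, 0.000000, 0.000000
  X=2: 0.507584, 0.406696, 0.491168
  (cells with P = 0 contribute 0)
Sum of the 9 terms: H(X,Y) = 2.484419 bits

Marginal of Y (column sums):
  P(Y=0) = 5/34 + 0 + 9/34 = 7/17
  P(Y=1) = 3/34 + 0 + 5/34 = 4/17
  P(Y=2) = 2/17 + 0 + 4/17 = 6/17
H(Y) = -[(7/17)·log₂(7/17) + (4/17)·log₂(4/17) + (6/17)·log₂(6/17)]
  = 0.527103 + 0.491168 + 0.530294 = 1.548565 bits

H(X|Y) = H(X,Y) - H(Y) = 2.484419 - 1.548565 = 0.9359 bits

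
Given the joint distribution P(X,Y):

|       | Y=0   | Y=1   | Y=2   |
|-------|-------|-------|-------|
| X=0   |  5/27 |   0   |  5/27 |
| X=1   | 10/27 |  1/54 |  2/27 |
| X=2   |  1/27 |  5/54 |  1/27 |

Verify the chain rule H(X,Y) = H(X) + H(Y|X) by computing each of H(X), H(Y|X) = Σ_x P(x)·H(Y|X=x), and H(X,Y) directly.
H(X) = 1.4759 bits, H(Y|X) = 1.0107 bits, H(X,Y) = 2.4866 bits

Marginal of X (row sums):
  P(X=0) = 5/27 + 0 + 5/27 = 10/27
  P(X=1) = 10/27 + 1/54 + 2/27 = 25/54
  P(X=2) = 1/27 + 5/54 + 1/27 = 1/6
H(X) = -[(10/27)·log₂(10/27) + (25/54)·log₂(25/54) + (1/6)·log₂(1/6)]
  = 0.53073 + 0.51437 + 0.43083 = 1.4759 bits

H(Y|X) = Σ_x P(x)·H(Y|X=x):
  X=0: P(X=0) = 10/27, P(Y|X=0) = (1/2, 0, 1/2) → H(Y|X=0) = 1.00000
  X=1: P(X=1) = 25/54, P(Y|X=1) = (4/5, 1/25, 4/25) → H(Y|X=1) = 0.86631
  X=2: P(X=2) = 1/6, P(Y|X=2) = (2/9, 5/9, 2/9) → H(Y|X=2) = 1.43552
H(Y|X) = (10/27)·1.00000 + (25/54)·0.86631 + (1/6)·1.43552 = 1.0107 bits

H(X,Y) = -Σ_{x,y} P(x,y) log₂ P(x,y). Per-cell terms -P(x,y)·log₂P(x,y):
  X=0: 0.45055, 0.00000, 0.45055
  X=1: 0.53073, 0.10657, 0.27814
  X=2: 0.17611, 0.31787, 0.17611
  (cells with P = 0 contribute 0)
Sum of the 9 terms: H(X,Y) = 2.4866 bits

Chain rule check:
  H(X) + H(Y|X) = 1.4759 + 1.0107 = 2.4866 bits
  H(X,Y) = 2.4866 bits
✓ Chain rule verified.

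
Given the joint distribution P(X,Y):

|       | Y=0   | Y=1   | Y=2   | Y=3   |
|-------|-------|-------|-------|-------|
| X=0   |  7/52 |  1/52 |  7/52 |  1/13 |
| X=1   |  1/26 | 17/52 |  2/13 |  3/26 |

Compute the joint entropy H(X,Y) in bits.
2.6562 bits

H(X,Y) = -Σ_{x,y} P(x,y) log₂ P(x,y). Per-cell terms -P(x,y)·log₂P(x,y):
  X=0: 0.38945, 0.10962, 0.38945, 0.28465
  X=1: 0.18079, 0.52732, 0.41545, 0.35948
Sum of the 8 terms: H(X,Y) = 2.6562 bits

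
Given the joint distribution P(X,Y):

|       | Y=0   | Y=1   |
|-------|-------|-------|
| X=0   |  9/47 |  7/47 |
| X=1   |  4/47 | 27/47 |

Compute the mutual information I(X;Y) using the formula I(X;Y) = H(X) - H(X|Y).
0.1483 bits

I(X;Y) = H(X) - H(X|Y)

Marginal of X (row sums):
  P(X=0) = 9/47 + 7/47 = 16/47
  P(X=1) = 4/47 + 27/47 = 31/47
H(X) = -[(16/47)·log₂(16/47) + (31/47)·log₂(31/47)]
  = 0.529222 + 0.396004 = 0.92523 bits

Marginal of Y (column sums):
  P(Y=0) = 9/47 + 4/47 = 13/47
  P(Y=1) = 7/47 + 27/47 = 34/47
H(X|Y) = Σ_y P(y)·H(X|Y=y):
  Y=0: P(Y=0) = 13/47, P(X|Y=0) = (9/13, 4/13) → H(X|Y=0) = 0.890492
  Y=1: P(Y=1) = 34/47, P(X|Y=1) = (7/34, 27/34) → H(X|Y=1) = 0.733538
H(X|Y) = (13/47)·0.890492 + (34/47)·0.733538 = 0.77695 bits

I(X;Y) = H(X) - H(X|Y) = 0.92523 - 0.77695 = 0.1483 bits

Cross-check via I(X;Y) = H(X) + H(Y) - H(X,Y): computing H(Y) from the column sums and H(X,Y) from the 4 cells in the same way gives H(Y) = 0.85077 bits and H(X,Y) = 1.62772 bits, so
I(X;Y) = 0.92523 + 0.85077 - 1.62772 = 0.1483 bits ✓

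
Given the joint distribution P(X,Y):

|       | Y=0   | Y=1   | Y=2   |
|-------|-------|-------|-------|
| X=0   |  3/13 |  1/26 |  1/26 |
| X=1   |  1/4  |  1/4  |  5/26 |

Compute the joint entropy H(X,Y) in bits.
2.3072 bits

H(X,Y) = -Σ_{x,y} P(x,y) log₂ P(x,y). Per-cell terms -P(x,y)·log₂P(x,y):
  X=0: 0.4882, 0.1808, 0.1808
  X=1: 0.5000, 0.5000, 0.4574
Sum of the 6 terms: H(X,Y) = 2.3072 bits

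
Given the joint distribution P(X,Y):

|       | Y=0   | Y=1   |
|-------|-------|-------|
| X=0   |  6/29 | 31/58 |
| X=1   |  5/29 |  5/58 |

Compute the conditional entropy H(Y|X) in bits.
0.8708 bits

H(Y|X) = H(X,Y) - H(X)

H(X,Y) = -Σ_{x,y} P(x,y) log₂ P(x,y). Per-cell terms -P(x,y)·log₂P(x,y):
  X=0: 0.47028, 0.48306
  X=1: 0.43725, 0.30483
Sum of the 4 terms: H(X,Y) = 1.69542 bits

Marginal of X (row sums):
  P(X=0) = 6/29 + 31/58 = 43/58
  P(X=1) = 5/29 + 5/58 = 15/58
H(X) = -[(43/58)·log₂(43/58) + (15/58)·log₂(15/58)]
  = 0.32007 + 0.50459 = 0.82466 bits

H(Y|X) = H(X,Y) - H(X) = 1.69542 - 0.82466 = 0.8708 bits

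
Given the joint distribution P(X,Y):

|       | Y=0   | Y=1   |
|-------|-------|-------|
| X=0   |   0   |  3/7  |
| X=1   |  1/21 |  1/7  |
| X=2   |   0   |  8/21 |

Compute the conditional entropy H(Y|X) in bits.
0.1545 bits

H(Y|X) = H(X,Y) - H(X)

H(X,Y) = -Σ_{x,y} P(x,y) log₂ P(x,y). Per-cell terms -P(x,y)·log₂P(x,y):
  X=0: 0.00000, 0.52388
  X=1: 0.20916, 0.40105
  X=2: 0.00000, 0.53041
  (cells with P = 0 contribute 0)
Sum of the 6 terms: H(X,Y) = 1.6645 bits

Marginal of X (row sums):
  P(X=0) = 0 + 3/7 = 3/7
  P(X=1) = 1/21 + 1/7 = 4/21
  P(X=2) = 0 + 8/21 = 8/21
H(X) = -[(3/7)·log₂(3/7) + (4/21)·log₂(4/21) + (8/21)·log₂(8/21)]
  = 0.52388 + 0.45568 + 0.53041 = 1.5100 bits

H(Y|X) = H(X,Y) - H(X) = 1.6645 - 1.5100 = 0.1545 bits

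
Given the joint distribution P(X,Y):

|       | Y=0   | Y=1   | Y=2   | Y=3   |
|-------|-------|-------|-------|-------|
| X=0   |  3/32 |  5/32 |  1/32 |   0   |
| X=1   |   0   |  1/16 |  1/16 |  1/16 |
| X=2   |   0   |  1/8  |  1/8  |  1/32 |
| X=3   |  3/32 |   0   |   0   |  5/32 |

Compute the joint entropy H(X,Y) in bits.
3.2897 bits

H(X,Y) = -Σ_{x,y} P(x,y) log₂ P(x,y). Per-cell terms -P(x,y)·log₂P(x,y):
  X=0: 0.32016, 0.41845, 0.15625, 0.00000
  X=1: 0.00000, 0.25000, 0.25000, 0.25000
  X=2: 0.00000, 0.37500, 0.37500, 0.15625
  X=3: 0.32016, 0.00000, 0.00000, 0.41845
  (cells with P = 0 contribute 0)
Sum of the 16 terms: H(X,Y) = 3.2897 bits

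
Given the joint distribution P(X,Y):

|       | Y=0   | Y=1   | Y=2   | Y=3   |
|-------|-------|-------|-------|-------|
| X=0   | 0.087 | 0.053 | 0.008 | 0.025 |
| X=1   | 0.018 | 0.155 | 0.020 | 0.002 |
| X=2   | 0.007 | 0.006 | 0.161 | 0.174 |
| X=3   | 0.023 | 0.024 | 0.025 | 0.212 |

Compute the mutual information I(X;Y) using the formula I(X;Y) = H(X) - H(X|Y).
0.6380 bits

I(X;Y) = H(X) - H(X|Y)

Marginal of X (row sums):
  P(X=0) = 0.087 + 0.053 + 0.008 + 0.025 = 0.173
  P(X=1) = 0.018 + 0.155 + 0.020 + 0.002 = 0.195
  P(X=2) = 0.007 + 0.006 + 0.161 + 0.174 = 0.348
  P(X=3) = 0.023 + 0.024 + 0.025 + 0.212 = 0.284
H(X) = -[0.173·log₂(0.173) + 0.195·log₂(0.195) + 0.348·log₂(0.348) + 0.284·log₂(0.284)]
  = 0.4379 + 0.4599 + 0.5299 + 0.5158 = 1.9435 bits

Marginal of Y (column sums):
  P(Y=0) = 0.087 + 0.018 + 0.007 + 0.023 = 0.135
  P(Y=1) = 0.053 + 0.155 + 0.006 + 0.024 = 0.238
  P(Y=2) = 0.008 + 0.020 + 0.161 + 0.025 = 0.214
  P(Y=3) = 0.025 + 0.002 + 0.174 + 0.212 = 0.413
H(X|Y) = Σ_y P(y)·H(X|Y=y):
  Y=0: P(Y=0) = 0.135, P(X|Y=0) = (29/45, 2/15, 7/135, 23/135) → H(X|Y=0) = 1.4525
  Y=1: P(Y=1) = 0.238, P(X|Y=1) = (53/238, 155/238, 3/119, 12/119) → H(X|Y=1) = 1.3531
  Y=2: P(Y=2) = 0.214, P(X|Y=2) = (4/107, 10/107, 161/214, 25/214) → H(X|Y=2) = 1.1676
  Y=3: P(Y=3) = 0.413, P(X|Y=3) = (25/413, 2/413, 174/413, 212/413) → H(X|Y=3) = 1.3014
H(X|Y) = 0.135·1.4525 + 0.238·1.3531 + 0.214·1.1676 + 0.413·1.3014 = 1.3055 bits

I(X;Y) = H(X) - H(X|Y) = 1.9435 - 1.3055 = 0.6380 bits

Cross-check via I(X;Y) = H(X) + H(Y) - H(X,Y): computing H(Y) from the column sums and H(X,Y) from the 16 cells in the same way gives H(Y) = 1.8858 bits and H(X,Y) = 3.1913 bits, so
I(X;Y) = 1.9435 + 1.8858 - 3.1913 = 0.6380 bits ✓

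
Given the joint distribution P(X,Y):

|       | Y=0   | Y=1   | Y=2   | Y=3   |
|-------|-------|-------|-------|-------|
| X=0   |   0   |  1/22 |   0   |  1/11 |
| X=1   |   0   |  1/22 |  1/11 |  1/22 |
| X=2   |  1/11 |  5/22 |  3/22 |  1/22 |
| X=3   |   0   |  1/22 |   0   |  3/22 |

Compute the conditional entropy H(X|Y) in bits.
1.3701 bits

H(X|Y) = H(X,Y) - H(Y)

H(X,Y) = -Σ_{x,y} P(x,y) log₂ P(x,y). Per-cell terms -P(x,y)·log₂P(x,y):
  X=0: 0.000000, 0.202701, 0.000000, 0.314494
  X=1: 0.000000, 0.202701, 0.314494, 0.202701
  X=2: 0.314494, 0.485796, 0.391973, 0.202701
  X=3: 0.000000, 0.202701, 0.000000, 0.391973
  (cells with P = 0 contribute 0)
Sum of the 16 terms: H(X,Y) = 3.22673 bits

Marginal of Y (column sums):
  P(Y=0) = 0 + 0 + 1/11 + 0 = 1/11
  P(Y=1) = 1/22 + 1/22 + 5/22 + 1/22 = 4/11
  P(Y=2) = 0 + 1/11 + 3/22 + 0 = 5/22
  P(Y=3) = 1/11 + 1/22 + 1/22 + 3/22 = 7/22
H(Y) = -[(1/11)·log₂(1/11) + (4/11)·log₂(4/11) + (5/22)·log₂(5/22) + (7/22)·log₂(7/22)]
  = 0.314494 + 0.530702 + 0.485796 + 0.525661 = 1.85665 bits

H(X|Y) = H(X,Y) - H(Y) = 3.22673 - 1.85665 = 1.3701 bits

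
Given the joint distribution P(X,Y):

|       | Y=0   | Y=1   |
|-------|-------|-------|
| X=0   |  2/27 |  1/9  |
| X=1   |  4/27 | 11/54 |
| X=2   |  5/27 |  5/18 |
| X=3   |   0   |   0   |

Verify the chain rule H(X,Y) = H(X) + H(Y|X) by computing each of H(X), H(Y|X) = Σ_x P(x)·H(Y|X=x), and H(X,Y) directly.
H(X) = 1.4951 bits, H(Y|X) = 0.9748 bits, H(X,Y) = 2.4700 bits

Marginal of X (row sums):
  P(X=0) = 2/27 + 1/9 = 5/27
  P(X=1) = 4/27 + 11/54 = 19/54
  P(X=2) = 5/27 + 5/18 = 25/54
  P(X=3) = 0 + 0 = 0
H(X) = -[(5/27)·log₂(5/27) + (19/54)·log₂(19/54) + (25/54)·log₂(25/54)]   (outcomes with P = 0 contribute 0)
  = 0.450548 + 0.530227 + 0.514366 = 1.4951 bits

H(Y|X) = Σ_x P(x)·H(Y|X=x):
  X=0: P(X=0) = 5/27, P(Y|X=0) = (2/5, 3/5) → H(Y|X=0) = 0.970951
  X=1: P(X=1) = 19/54, P(Y|X=1) = (8/19, 11/19) → H(Y|X=1) = 0.981941
  X=2: P(X=2) = 25/54, P(Y|X=2) = (2/5, 3/5) → H(Y|X=2) = 0.970951
  X=3: P(X=3) = 0 → contributes 0
H(Y|X) = (5/27)·0.970951 + (19/54)·0.981941 + (25/54)·0.970951 = 0.9748 bits

H(X,Y) = -Σ_{x,y} P(x,y) log₂ P(x,y). Per-cell terms -P(x,y)·log₂P(x,y):
  X=0: 0.278140, 0.352214
  X=1: 0.408131, 0.467593
  X=2: 0.450548, 0.513332
  X=3: 0.000000, 0.000000
  (cells with P = 0 contribute 0)
Sum of the 8 terms: H(X,Y) = 2.4700 bits

Chain rule check:
  H(X) + H(Y|X) = 1.4951 + 0.9748 = 2.4699 bits
  H(X,Y) = 2.4700 bits
✓ Chain rule verified (Δ = 0.0001 is 4-dp rounding noise: each of the three values was rounded independently).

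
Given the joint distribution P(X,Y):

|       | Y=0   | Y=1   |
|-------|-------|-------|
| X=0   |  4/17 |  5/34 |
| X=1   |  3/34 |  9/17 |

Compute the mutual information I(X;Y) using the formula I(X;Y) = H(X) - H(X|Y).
0.1752 bits

I(X;Y) = H(X) - H(X|Y)

Marginal of X (row sums):
  P(X=0) = 4/17 + 5/34 = 13/34
  P(X=1) = 3/34 + 9/17 = 21/34
H(X) = -[(13/34)·log₂(13/34) + (21/34)·log₂(21/34)]
  = 0.5303 + 0.4294 = 0.9597 bits

Marginal of Y (column sums):
  P(Y=0) = 4/17 + 3/34 = 11/34
  P(Y=1) = 5/34 + 9/17 = 23/34
H(X|Y) = Σ_y P(y)·H(X|Y=y):
  Y=0: P(Y=0) = 11/34, P(X|Y=0) = (8/11, 3/11) → H(X|Y=0) = 0.8454
  Y=1: P(Y=1) = 23/34, P(X|Y=1) = (5/23, 18/23) → H(X|Y=1) = 0.7554
H(X|Y) = (11/34)·0.8454 + (23/34)·0.7554 = 0.7845 bits

I(X;Y) = H(X) - H(X|Y) = 0.9597 - 0.7845 = 0.1752 bits

Cross-check via I(X;Y) = H(X) + H(Y) - H(X,Y): computing H(Y) from the column sums and H(X,Y) from the 4 cells in the same way gives H(Y) = 0.9082 bits and H(X,Y) = 1.6927 bits, so
I(X;Y) = 0.9597 + 0.9082 - 1.6927 = 0.1752 bits ✓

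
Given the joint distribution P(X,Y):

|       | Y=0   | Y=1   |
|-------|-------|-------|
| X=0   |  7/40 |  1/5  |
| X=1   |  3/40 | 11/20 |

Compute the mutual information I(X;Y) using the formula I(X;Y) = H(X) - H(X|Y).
0.1066 bits

I(X;Y) = H(X) - H(X|Y)

Marginal of X (row sums):
  P(X=0) = 7/40 + 1/5 = 3/8
  P(X=1) = 3/40 + 11/20 = 5/8
H(X) = -[(3/8)·log₂(3/8) + (5/8)·log₂(5/8)]
  = 0.5306 + 0.4238 = 0.9544 bits

Marginal of Y (column sums):
  P(Y=0) = 7/40 + 3/40 = 1/4
  P(Y=1) = 1/5 + 11/20 = 3/4
H(X|Y) = Σ_y P(y)·H(X|Y=y):
  Y=0: P(Y=0) = 1/4, P(X|Y=0) = (7/10, 3/10) → H(X|Y=0) = 0.8813
  Y=1: P(Y=1) = 3/4, P(X|Y=1) = (4/15, 11/15) → H(X|Y=1) = 0.8366
H(X|Y) = (1/4)·0.8813 + (3/4)·0.8366 = 0.8478 bits

I(X;Y) = H(X) - H(X|Y) = 0.9544 - 0.8478 = 0.1066 bits

Cross-check via I(X;Y) = H(X) + H(Y) - H(X,Y): computing H(Y) from the column sums and H(X,Y) from the 4 cells in the same way gives H(Y) = 0.8113 bits and H(X,Y) = 1.6591 bits, so
I(X;Y) = 0.9544 + 0.8113 - 1.6591 = 0.1066 bits ✓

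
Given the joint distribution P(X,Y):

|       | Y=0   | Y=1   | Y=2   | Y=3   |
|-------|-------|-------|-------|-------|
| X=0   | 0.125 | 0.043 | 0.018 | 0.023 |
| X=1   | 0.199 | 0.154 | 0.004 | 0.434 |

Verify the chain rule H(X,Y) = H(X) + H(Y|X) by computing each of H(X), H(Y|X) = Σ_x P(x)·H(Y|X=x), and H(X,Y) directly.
H(X) = 0.7396 bits, H(Y|X) = 1.4938 bits, H(X,Y) = 2.2333 bits

Marginal of X (row sums):
  P(X=0) = 0.125 + 0.043 + 0.018 + 0.023 = 0.209
  P(X=1) = 0.199 + 0.154 + 0.004 + 0.434 = 0.791
H(X) = -[0.209·log₂(0.209) + 0.791·log₂(0.791)]
  = 0.4720 + 0.2676 = 0.7396 bits

H(Y|X) = Σ_x P(x)·H(Y|X=x):
  X=0: P(X=0) = 0.209, P(Y|X=0) = (125/209, 43/209, 18/209, 23/209) → H(Y|X=0) = 1.5679
  X=1: P(X=1) = 0.791, P(Y|X=1) = (199/791, 22/113, 4/791, 62/113) → H(Y|X=1) = 1.4742
H(Y|X) = 0.209·1.5679 + 0.791·1.4742 = 1.4938 bits

H(X,Y) = -Σ_{x,y} P(x,y) log₂ P(x,y). Per-cell terms -P(x,y)·log₂P(x,y):
  X=0: 0.3750, 0.1952, 0.1043, 0.1252
  X=1: 0.4635, 0.4156, 0.0319, 0.5226
Sum of the 8 terms: H(X,Y) = 2.2333 bits

Chain rule check:
  H(X) + H(Y|X) = 0.7396 + 1.4938 = 2.2334 bits
  H(X,Y) = 2.2333 bits
✓ Chain rule verified (Δ = 0.0001 is 4-dp rounding noise: each of the three values was rounded independently).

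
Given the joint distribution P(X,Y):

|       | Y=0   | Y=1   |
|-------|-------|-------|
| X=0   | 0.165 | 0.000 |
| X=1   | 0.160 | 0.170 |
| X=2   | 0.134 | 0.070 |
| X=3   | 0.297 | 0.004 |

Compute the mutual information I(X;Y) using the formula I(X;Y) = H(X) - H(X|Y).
0.2519 bits

I(X;Y) = H(X) - H(X|Y)

Marginal of X (row sums):
  P(X=0) = 0.165 + 0.000 = 0.165
  P(X=1) = 0.160 + 0.170 = 0.330
  P(X=2) = 0.134 + 0.070 = 0.204
  P(X=3) = 0.297 + 0.004 = 0.301
H(X) = -[0.165·log₂(0.165) + 0.330·log₂(0.330) + 0.204·log₂(0.204) + 0.301·log₂(0.301)]
  = 0.42891 + 0.52782 + 0.46785 + 0.52138 = 1.94596 bits

Marginal of Y (column sums):
  P(Y=0) = 0.165 + 0.160 + 0.134 + 0.297 = 0.756
  P(Y=1) = 0.000 + 0.170 + 0.070 + 0.004 = 0.244
H(X|Y) = Σ_y P(y)·H(X|Y=y):
  Y=0: P(Y=0) = 0.756, P(X|Y=0) = (55/252, 40/189, 67/378, 11/28) → H(X|Y=0) = 1.92539
  Y=1: P(Y=1) = 0.244, P(X|Y=1) = (0, 85/122, 35/122, 1/61) → H(X|Y=1) = 0.97727
H(X|Y) = 0.756·1.92539 + 0.244·0.97727 = 1.69405 bits

I(X;Y) = H(X) - H(X|Y) = 1.94596 - 1.69405 = 0.2519 bits

Cross-check via I(X;Y) = H(X) + H(Y) - H(X,Y): computing H(Y) from the column sums and H(X,Y) from the 8 cells in the same way gives H(Y) = 0.80163 bits and H(X,Y) = 2.49568 bits, so
I(X;Y) = 1.94596 + 0.80163 - 2.49568 = 0.2519 bits ✓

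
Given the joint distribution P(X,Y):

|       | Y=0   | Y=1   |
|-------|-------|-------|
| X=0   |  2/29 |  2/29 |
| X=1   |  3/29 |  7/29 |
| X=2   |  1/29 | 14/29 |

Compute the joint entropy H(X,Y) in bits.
2.0404 bits

H(X,Y) = -Σ_{x,y} P(x,y) log₂ P(x,y). Per-cell terms -P(x,y)·log₂P(x,y):
  X=0: 0.26607, 0.26607
  X=1: 0.33859, 0.49498
  X=2: 0.16752, 0.50720
Sum of the 6 terms: H(X,Y) = 2.0404 bits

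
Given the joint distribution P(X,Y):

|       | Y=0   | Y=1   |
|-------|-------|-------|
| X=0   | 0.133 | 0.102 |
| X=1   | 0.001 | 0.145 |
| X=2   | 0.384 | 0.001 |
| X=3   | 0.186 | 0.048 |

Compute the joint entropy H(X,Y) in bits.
2.3388 bits

H(X,Y) = -Σ_{x,y} P(x,y) log₂ P(x,y). Per-cell terms -P(x,y)·log₂P(x,y):
  X=0: 0.38710, 0.33592
  X=1: 0.00997, 0.40395
  X=2: 0.53024, 0.00997
  X=3: 0.45135, 0.21028
Sum of the 8 terms: H(X,Y) = 2.3388 bits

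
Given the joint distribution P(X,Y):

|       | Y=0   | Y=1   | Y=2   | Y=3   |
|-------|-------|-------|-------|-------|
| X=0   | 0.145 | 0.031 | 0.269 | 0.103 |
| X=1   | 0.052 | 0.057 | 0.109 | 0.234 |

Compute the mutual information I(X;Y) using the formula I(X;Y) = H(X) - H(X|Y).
0.1201 bits

I(X;Y) = H(X) - H(X|Y)

Marginal of X (row sums):
  P(X=0) = 0.145 + 0.031 + 0.269 + 0.103 = 0.548
  P(X=1) = 0.052 + 0.057 + 0.109 + 0.234 = 0.452
H(X) = -[0.548·log₂(0.548) + 0.452·log₂(0.452)]
  = 0.47553 + 0.51781 = 0.99334 bits

Marginal of Y (column sums):
  P(Y=0) = 0.145 + 0.052 = 0.197
  P(Y=1) = 0.031 + 0.057 = 0.088
  P(Y=2) = 0.269 + 0.109 = 0.378
  P(Y=3) = 0.103 + 0.234 = 0.337
H(X|Y) = Σ_y P(y)·H(X|Y=y):
  Y=0: P(Y=0) = 0.197, P(X|Y=0) = (145/197, 52/197) → H(X|Y=0) = 0.83266
  Y=1: P(Y=1) = 0.088, P(X|Y=1) = (31/88, 57/88) → H(X|Y=1) = 0.93608
  Y=2: P(Y=2) = 0.378, P(X|Y=2) = (269/378, 109/378) → H(X|Y=2) = 0.86659
  Y=3: P(Y=3) = 0.337, P(X|Y=3) = (103/337, 234/337) → H(X|Y=3) = 0.88807
H(X|Y) = 0.197·0.83266 + 0.088·0.93608 + 0.378·0.86659 + 0.337·0.88807 = 0.87326 bits

I(X;Y) = H(X) - H(X|Y) = 0.99334 - 0.87326 = 0.1201 bits

Cross-check via I(X;Y) = H(X) + H(Y) - H(X,Y): computing H(Y) from the column sums and H(X,Y) from the 8 cells in the same way gives H(Y) = 1.82963 bits and H(X,Y) = 2.70289 bits, so
I(X;Y) = 0.99334 + 1.82963 - 2.70289 = 0.1201 bits ✓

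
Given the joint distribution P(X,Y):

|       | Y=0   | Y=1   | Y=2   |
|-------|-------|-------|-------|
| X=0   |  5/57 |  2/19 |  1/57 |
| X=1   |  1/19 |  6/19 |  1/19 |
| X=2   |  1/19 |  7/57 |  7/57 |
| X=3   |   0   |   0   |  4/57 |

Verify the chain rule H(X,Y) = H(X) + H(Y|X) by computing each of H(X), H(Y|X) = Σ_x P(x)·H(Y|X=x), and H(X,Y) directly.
H(X) = 1.7882 bits, H(Y|X) = 1.1719 bits, H(X,Y) = 2.9602 bits

Marginal of X (row sums):
  P(X=0) = 5/57 + 2/19 + 1/57 = 4/19
  P(X=1) = 1/19 + 6/19 + 1/19 = 8/19
  P(X=2) = 1/19 + 7/57 + 7/57 = 17/57
  P(X=3) = 0 + 0 + 4/57 = 4/57
H(X) = -[(4/19)·log₂(4/19) + (8/19)·log₂(8/19) + (17/57)·log₂(17/57) + (4/57)·log₂(4/57)]
  = 0.47325 + 0.52544 + 0.52057 + 0.26897 = 1.7882 bits

H(Y|X) = Σ_x P(x)·H(Y|X=x):
  X=0: P(X=0) = 4/19, P(Y|X=0) = (5/12, 1/2, 1/12) → H(Y|X=0) = 1.32501
  X=1: P(X=1) = 8/19, P(Y|X=1) = (1/8, 3/4, 1/8) → H(Y|X=1) = 1.06128
  X=2: P(X=2) = 17/57, P(Y|X=2) = (3/17, 7/17, 7/17) → H(Y|X=2) = 1.49582
  X=3: P(X=3) = 4/57, P(Y|X=3) = (0, 0, 1) → H(Y|X=3) = 0.00000
H(Y|X) = (4/19)·1.32501 + (8/19)·1.06128 + (17/57)·1.49582 + (4/57)·0.00000 = 1.1719 bits

H(X,Y) = -Σ_{x,y} P(x,y) log₂ P(x,y). Per-cell terms -P(x,y)·log₂P(x,y):
  X=0: 0.30798, 0.34189, 0.10233
  X=1: 0.22358, 0.52515, 0.22358
  X=2: 0.22358, 0.37156, 0.37156
  X=3: 0.00000, 0.00000, 0.26897
  (cells with P = 0 contribute 0)
Sum of the 12 terms: H(X,Y) = 2.9602 bits

Chain rule check:
  H(X) + H(Y|X) = 1.7882 + 1.1719 = 2.9601 bits
  H(X,Y) = 2.9602 bits
✓ Chain rule verified (Δ = 0.0001 is 4-dp rounding noise: each of the three values was rounded independently).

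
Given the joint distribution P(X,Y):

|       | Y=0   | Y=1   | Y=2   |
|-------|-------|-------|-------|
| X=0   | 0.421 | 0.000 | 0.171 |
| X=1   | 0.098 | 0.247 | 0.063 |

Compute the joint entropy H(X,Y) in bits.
2.0391 bits

H(X,Y) = -Σ_{x,y} P(x,y) log₂ P(x,y). Per-cell terms -P(x,y)·log₂P(x,y):
  X=0: 0.52545, 0.00000, 0.43570
  X=1: 0.32841, 0.49830, 0.25128
  (cells with P = 0 contribute 0)
Sum of the 6 terms: H(X,Y) = 2.0391 bits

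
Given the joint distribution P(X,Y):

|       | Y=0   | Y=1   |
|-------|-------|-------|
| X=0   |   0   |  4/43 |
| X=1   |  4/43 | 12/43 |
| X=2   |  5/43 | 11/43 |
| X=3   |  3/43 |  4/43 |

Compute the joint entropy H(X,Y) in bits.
2.6021 bits

H(X,Y) = -Σ_{x,y} P(x,y) log₂ P(x,y). Per-cell terms -P(x,y)·log₂P(x,y):
  X=0: 0.0000, 0.3187
  X=1: 0.3187, 0.5139
  X=2: 0.3610, 0.5031
  X=3: 0.2680, 0.3187
  (cells with P = 0 contribute 0)
Sum of the 8 terms: H(X,Y) = 2.6021 bits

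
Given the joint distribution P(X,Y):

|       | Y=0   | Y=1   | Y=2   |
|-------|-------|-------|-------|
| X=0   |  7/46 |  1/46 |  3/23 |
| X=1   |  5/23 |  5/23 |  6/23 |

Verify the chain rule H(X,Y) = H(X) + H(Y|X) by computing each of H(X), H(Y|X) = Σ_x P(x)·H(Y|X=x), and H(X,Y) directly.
H(X) = 0.8865 bits, H(Y|X) = 1.4931 bits, H(X,Y) = 2.3797 bits

Marginal of X (row sums):
  P(X=0) = 7/46 + 1/46 + 3/23 = 7/23
  P(X=1) = 5/23 + 5/23 + 6/23 = 16/23
H(X) = -[(7/23)·log₂(7/23) + (16/23)·log₂(16/23)]
  = 0.52232 + 0.36422 = 0.8865 bits

H(Y|X) = Σ_x P(x)·H(Y|X=x):
  X=0: P(X=0) = 7/23, P(Y|X=0) = (1/2, 1/14, 3/7) → H(Y|X=0) = 1.29584
  X=1: P(X=1) = 16/23, P(Y|X=1) = (5/16, 5/16, 3/8) → H(Y|X=1) = 1.57943
H(Y|X) = (7/23)·1.29584 + (16/23)·1.57943 = 1.4931 bits

H(X,Y) = -Σ_{x,y} P(x,y) log₂ P(x,y). Per-cell terms -P(x,y)·log₂P(x,y):
  X=0: 0.41334, 0.12008, 0.38330
  X=1: 0.47862, 0.47862, 0.50572
Sum of the 6 terms: H(X,Y) = 2.3797 bits

Chain rule check:
  H(X) + H(Y|X) = 0.8865 + 1.4931 = 2.3796 bits
  H(X,Y) = 2.3797 bits
✓ Chain rule verified (Δ = 0.0001 is 4-dp rounding noise: each of the three values was rounded independently).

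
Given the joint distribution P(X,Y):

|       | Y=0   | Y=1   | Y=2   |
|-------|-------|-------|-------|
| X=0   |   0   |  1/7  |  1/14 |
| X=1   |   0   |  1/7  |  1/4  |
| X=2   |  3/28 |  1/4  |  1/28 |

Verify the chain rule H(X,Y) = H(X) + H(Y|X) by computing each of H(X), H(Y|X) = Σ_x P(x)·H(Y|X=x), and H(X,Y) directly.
H(X) = 1.5353 bits, H(Y|X) = 1.0557 bits, H(X,Y) = 2.5910 bits

Marginal of X (row sums):
  P(X=0) = 0 + 1/7 + 1/14 = 3/14
  P(X=1) = 0 + 1/7 + 1/4 = 11/28
  P(X=2) = 3/28 + 1/4 + 1/28 = 11/28
H(X) = -[(3/14)·log₂(3/14) + (11/28)·log₂(11/28) + (11/28)·log₂(11/28)]
  = 0.47623 + 0.52954 + 0.52954 = 1.5353 bits

H(Y|X) = Σ_x P(x)·H(Y|X=x):
  X=0: P(X=0) = 3/14, P(Y|X=0) = (0, 2/3, 1/3) → H(Y|X=0) = 0.91830
  X=1: P(X=1) = 11/28, P(Y|X=1) = (0, 4/11, 7/11) → H(Y|X=1) = 0.94566
  X=2: P(X=2) = 11/28, P(Y|X=2) = (3/11, 7/11, 1/11) → H(Y|X=2) = 1.24067
H(Y|X) = (3/14)·0.91830 + (11/28)·0.94566 + (11/28)·1.24067 = 1.0557 bits

H(X,Y) = -Σ_{x,y} P(x,y) log₂ P(x,y). Per-cell terms -P(x,y)·log₂P(x,y):
  X=0: 0.00000, 0.40105, 0.27195
  X=1: 0.00000, 0.40105, 0.50000
  X=2: 0.34526, 0.50000, 0.17169
  (cells with P = 0 contribute 0)
Sum of the 9 terms: H(X,Y) = 2.5910 bits

Chain rule check:
  H(X) + H(Y|X) = 1.5353 + 1.0557 = 2.5910 bits
  H(X,Y) = 2.5910 bits
✓ Chain rule verified.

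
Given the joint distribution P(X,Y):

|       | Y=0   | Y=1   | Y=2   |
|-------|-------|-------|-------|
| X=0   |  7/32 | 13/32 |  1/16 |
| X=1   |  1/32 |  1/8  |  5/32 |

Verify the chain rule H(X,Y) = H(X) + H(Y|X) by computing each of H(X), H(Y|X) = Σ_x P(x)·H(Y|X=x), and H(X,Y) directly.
H(X) = 0.8960 bits, H(Y|X) = 1.3112 bits, H(X,Y) = 2.2073 bits

Marginal of X (row sums):
  P(X=0) = 7/32 + 13/32 + 1/16 = 11/16
  P(X=1) = 1/32 + 1/8 + 5/32 = 5/16
H(X) = -[(11/16)·log₂(11/16) + (5/16)·log₂(5/16)]
  = 0.37164 + 0.52440 = 0.8960 bits

H(Y|X) = Σ_x P(x)·H(Y|X=x):
  X=0: P(X=0) = 11/16, P(Y|X=0) = (7/22, 13/22, 1/11) → H(Y|X=0) = 1.28865
  X=1: P(X=1) = 5/16, P(Y|X=1) = (1/10, 2/5, 1/2) → H(Y|X=1) = 1.36096
H(Y|X) = (11/16)·1.28865 + (5/16)·1.36096 = 1.3112 bits

H(X,Y) = -Σ_{x,y} P(x,y) log₂ P(x,y). Per-cell terms -P(x,y)·log₂P(x,y):
  X=0: 0.47964, 0.52795, 0.25000
  X=1: 0.15625, 0.37500, 0.41845
Sum of the 6 terms: H(X,Y) = 2.2073 bits

Chain rule check:
  H(X) + H(Y|X) = 0.8960 + 1.3112 = 2.2072 bits
  H(X,Y) = 2.2073 bits
✓ Chain rule verified (Δ = 0.0001 is 4-dp rounding noise: each of the three values was rounded independently).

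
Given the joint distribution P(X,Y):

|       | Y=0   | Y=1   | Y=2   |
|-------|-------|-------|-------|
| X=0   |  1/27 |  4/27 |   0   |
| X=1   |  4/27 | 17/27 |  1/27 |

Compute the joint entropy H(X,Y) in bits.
1.5887 bits

H(X,Y) = -Σ_{x,y} P(x,y) log₂ P(x,y). Per-cell terms -P(x,y)·log₂P(x,y):
  X=0: 0.17611, 0.40813, 0.00000
  X=1: 0.40813, 0.42023, 0.17611
  (cells with P = 0 contribute 0)
Sum of the 6 terms: H(X,Y) = 1.5887 bits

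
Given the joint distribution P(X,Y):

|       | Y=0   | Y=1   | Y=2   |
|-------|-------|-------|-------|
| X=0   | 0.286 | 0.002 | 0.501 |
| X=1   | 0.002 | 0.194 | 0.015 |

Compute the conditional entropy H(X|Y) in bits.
0.1312 bits

H(X|Y) = H(X,Y) - H(Y)

H(X,Y) = -Σ_{x,y} P(x,y) log₂ P(x,y). Per-cell terms -P(x,y)·log₂P(x,y):
  X=0: 0.5165, 0.0179, 0.4996
  X=1: 0.0179, 0.4590, 0.0909
Sum of the 6 terms: H(X,Y) = 1.6018 bits

Marginal of Y (column sums):
  P(Y=0) = 0.286 + 0.002 = 0.288
  P(Y=1) = 0.002 + 0.194 = 0.196
  P(Y=2) = 0.501 + 0.015 = 0.516
H(Y) = -[0.288·log₂(0.288) + 0.196·log₂(0.196) + 0.516·log₂(0.516)]
  = 0.5172 + 0.4608 + 0.4926 = 1.4706 bits

H(X|Y) = H(X,Y) - H(Y) = 1.6018 - 1.4706 = 0.1312 bits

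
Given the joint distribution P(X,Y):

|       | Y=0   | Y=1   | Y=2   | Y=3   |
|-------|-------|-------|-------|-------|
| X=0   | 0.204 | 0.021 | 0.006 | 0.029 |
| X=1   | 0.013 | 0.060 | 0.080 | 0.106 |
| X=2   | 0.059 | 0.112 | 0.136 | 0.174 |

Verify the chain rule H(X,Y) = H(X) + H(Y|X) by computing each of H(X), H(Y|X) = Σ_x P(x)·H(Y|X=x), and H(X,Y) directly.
H(X) = 1.5180 bits, H(Y|X) = 1.6441 bits, H(X,Y) = 3.1621 bits

Marginal of X (row sums):
  P(X=0) = 0.204 + 0.021 + 0.006 + 0.029 = 0.260
  P(X=1) = 0.013 + 0.060 + 0.080 + 0.106 = 0.259
  P(X=2) = 0.059 + 0.112 + 0.136 + 0.174 = 0.481
H(X) = -[0.260·log₂(0.260) + 0.259·log₂(0.259) + 0.481·log₂(0.481)]
  = 0.505288 + 0.504785 + 0.507884 = 1.5180 bits

H(Y|X) = Σ_x P(x)·H(Y|X=x):
  X=0: P(X=0) = 0.260, P(Y|X=0) = (51/65, 21/260, 3/130, 29/260) → H(Y|X=0) = 1.046196
  X=1: P(X=1) = 0.259, P(Y|X=1) = (13/259, 60/259, 80/259, 106/259) → H(Y|X=1) = 1.756449
  X=2: P(X=2) = 0.481, P(Y|X=2) = (59/481, 112/481, 136/481, 174/481) → H(Y|X=2) = 1.906844
H(Y|X) = 0.260·1.046196 + 0.259·1.756449 + 0.481·1.906844 = 1.6441 bits

H(X,Y) = -Σ_{x,y} P(x,y) log₂ P(x,y). Per-cell terms -P(x,y)·log₂P(x,y):
  X=0: 0.467845, 0.117043, 0.044285, 0.148126
  X=1: 0.081449, 0.243534, 0.291508, 0.343214
  X=2: 0.240905, 0.353744, 0.391452, 0.438974
Sum of the 12 terms: H(X,Y) = 3.1621 bits

Chain rule check:
  H(X) + H(Y|X) = 1.5180 + 1.6441 = 3.1621 bits
  H(X,Y) = 3.1621 bits
✓ Chain rule verified.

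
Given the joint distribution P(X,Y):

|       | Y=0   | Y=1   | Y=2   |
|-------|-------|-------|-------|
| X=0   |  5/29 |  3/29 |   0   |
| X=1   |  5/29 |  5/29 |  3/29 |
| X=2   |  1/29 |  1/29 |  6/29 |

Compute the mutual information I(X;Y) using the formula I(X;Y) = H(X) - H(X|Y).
0.3280 bits

I(X;Y) = H(X) - H(X|Y)

Marginal of X (row sums):
  P(X=0) = 5/29 + 3/29 + 0 = 8/29
  P(X=1) = 5/29 + 5/29 + 3/29 = 13/29
  P(X=2) = 1/29 + 1/29 + 6/29 = 8/29
H(X) = -[(8/29)·log₂(8/29) + (13/29)·log₂(13/29) + (8/29)·log₂(8/29)]
  = 0.51255 + 0.51890 + 0.51255 = 1.5440 bits

Marginal of Y (column sums):
  P(Y=0) = 5/29 + 5/29 + 1/29 = 11/29
  P(Y=1) = 3/29 + 5/29 + 1/29 = 9/29
  P(Y=2) = 0 + 3/29 + 6/29 = 9/29
H(X|Y) = Σ_y P(y)·H(X|Y=y):
  Y=0: P(Y=0) = 11/29, P(X|Y=0) = (5/11, 5/11, 1/11) → H(X|Y=0) = 1.34859
  Y=1: P(Y=1) = 9/29, P(X|Y=1) = (1/3, 5/9, 1/9) → H(X|Y=1) = 1.35164
  Y=2: P(Y=2) = 9/29, P(X|Y=2) = (0, 1/3, 2/3) → H(X|Y=2) = 0.91830
H(X|Y) = (11/29)·1.34859 + (9/29)·1.35164 + (9/29)·0.91830 = 1.2160 bits

I(X;Y) = H(X) - H(X|Y) = 1.5440 - 1.2160 = 0.3280 bits

Cross-check via I(X;Y) = H(X) + H(Y) - H(X,Y): computing H(Y) from the column sums and H(X,Y) from the 9 cells in the same way gives H(Y) = 1.5782 bits and H(X,Y) = 2.7942 bits, so
I(X;Y) = 1.5440 + 1.5782 - 2.7942 = 0.3280 bits ✓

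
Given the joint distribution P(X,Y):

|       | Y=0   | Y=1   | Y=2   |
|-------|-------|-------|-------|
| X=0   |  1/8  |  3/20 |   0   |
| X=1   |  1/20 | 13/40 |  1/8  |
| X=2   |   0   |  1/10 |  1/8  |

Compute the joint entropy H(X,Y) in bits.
2.6108 bits

H(X,Y) = -Σ_{x,y} P(x,y) log₂ P(x,y). Per-cell terms -P(x,y)·log₂P(x,y):
  X=0: 0.3750, 0.4105, 0.0000
  X=1: 0.2161, 0.5270, 0.3750
  X=2: 0.0000, 0.3322, 0.3750
  (cells with P = 0 contribute 0)
Sum of the 9 terms: H(X,Y) = 2.6108 bits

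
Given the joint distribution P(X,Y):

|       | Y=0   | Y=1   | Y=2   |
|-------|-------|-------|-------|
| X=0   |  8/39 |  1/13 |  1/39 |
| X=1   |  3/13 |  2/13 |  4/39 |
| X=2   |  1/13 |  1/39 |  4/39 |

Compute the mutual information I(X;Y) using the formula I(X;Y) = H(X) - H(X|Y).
0.0965 bits

I(X;Y) = H(X) - H(X|Y)

Marginal of X (row sums):
  P(X=0) = 8/39 + 1/13 + 1/39 = 4/13
  P(X=1) = 3/13 + 2/13 + 4/39 = 19/39
  P(X=2) = 1/13 + 1/39 + 4/39 = 8/39
H(X) = -[(4/13)·log₂(4/13) + (19/39)·log₂(19/39) + (8/39)·log₂(8/39)]
  = 0.52321 + 0.50544 + 0.46880 = 1.49745 bits

Marginal of Y (column sums):
  P(Y=0) = 8/39 + 3/13 + 1/13 = 20/39
  P(Y=1) = 1/13 + 2/13 + 1/39 = 10/39
  P(Y=2) = 1/39 + 4/39 + 4/39 = 3/13
H(X|Y) = Σ_y P(y)·H(X|Y=y):
  Y=0: P(Y=0) = 20/39, P(X|Y=0) = (2/5, 9/20, 3/20) → H(X|Y=0) = 1.45772
  Y=1: P(Y=1) = 10/39, P(X|Y=1) = (3/10, 3/5, 1/10) → H(X|Y=1) = 1.29546
  Y=2: P(Y=2) = 3/13, P(X|Y=2) = (1/9, 4/9, 4/9) → H(X|Y=2) = 1.39215
H(X|Y) = (20/39)·1.45772 + (10/39)·1.29546 + (3/13)·1.39215 = 1.40098 bits

I(X;Y) = H(X) - H(X|Y) = 1.49745 - 1.40098 = 0.0965 bits

Cross-check via I(X;Y) = H(X) + H(Y) - H(X,Y): computing H(Y) from the column sums and H(X,Y) from the 9 cells in the same way gives H(Y) = 1.48573 bits and H(X,Y) = 2.88671 bits, so
I(X;Y) = 1.49745 + 1.48573 - 2.88671 = 0.0965 bits ✓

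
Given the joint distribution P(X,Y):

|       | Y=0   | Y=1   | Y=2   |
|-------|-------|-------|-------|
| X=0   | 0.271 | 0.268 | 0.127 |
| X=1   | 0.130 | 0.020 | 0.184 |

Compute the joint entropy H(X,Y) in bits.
2.3426 bits

H(X,Y) = -Σ_{x,y} P(x,y) log₂ P(x,y). Per-cell terms -P(x,y)·log₂P(x,y):
  X=0: 0.5105, 0.5091, 0.3781
  X=1: 0.3826, 0.1129, 0.4494
Sum of the 6 terms: H(X,Y) = 2.3426 bits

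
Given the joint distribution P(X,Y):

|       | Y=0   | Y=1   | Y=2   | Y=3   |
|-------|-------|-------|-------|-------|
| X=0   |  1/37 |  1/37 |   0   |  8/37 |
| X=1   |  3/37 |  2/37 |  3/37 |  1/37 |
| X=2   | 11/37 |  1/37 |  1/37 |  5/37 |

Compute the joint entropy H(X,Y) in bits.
2.9075 bits

H(X,Y) = -Σ_{x,y} P(x,y) log₂ P(x,y). Per-cell terms -P(x,y)·log₂P(x,y):
  X=0: 0.1408, 0.1408, 0.0000, 0.4777
  X=1: 0.2939, 0.2275, 0.2939, 0.1408
  X=2: 0.5203, 0.1408, 0.1408, 0.3902
  (cells with P = 0 contribute 0)
Sum of the 12 terms: H(X,Y) = 2.9075 bits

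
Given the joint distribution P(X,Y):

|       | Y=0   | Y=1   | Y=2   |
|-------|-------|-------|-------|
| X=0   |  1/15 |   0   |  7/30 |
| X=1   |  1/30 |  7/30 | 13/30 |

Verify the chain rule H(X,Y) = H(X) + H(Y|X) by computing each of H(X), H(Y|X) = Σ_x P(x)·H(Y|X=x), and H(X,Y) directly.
H(X) = 0.8813 bits, H(Y|X) = 1.0453 bits, H(X,Y) = 1.9266 bits

Marginal of X (row sums):
  P(X=0) = 1/15 + 0 + 7/30 = 3/10
  P(X=1) = 1/30 + 7/30 + 13/30 = 7/10
H(X) = -[(3/10)·log₂(3/10) + (7/10)·log₂(7/10)]
  = 0.52109 + 0.36020 = 0.8813 bits

H(Y|X) = Σ_x P(x)·H(Y|X=x):
  X=0: P(X=0) = 3/10, P(Y|X=0) = (2/9, 0, 7/9) → H(Y|X=0) = 0.76420
  X=1: P(X=1) = 7/10, P(Y|X=1) = (1/21, 1/3, 13/21) → H(Y|X=1) = 1.16578
H(Y|X) = (3/10)·0.76420 + (7/10)·1.16578 = 1.0453 bits

H(X,Y) = -Σ_{x,y} P(x,y) log₂ P(x,y). Per-cell terms -P(x,y)·log₂P(x,y):
  X=0: 0.26046, 0.00000, 0.48989
  X=1: 0.16356, 0.48989, 0.52280
  (cells with P = 0 contribute 0)
Sum of the 6 terms: H(X,Y) = 1.9266 bits

Chain rule check:
  H(X) + H(Y|X) = 0.8813 + 1.0453 = 1.9266 bits
  H(X,Y) = 1.9266 bits
✓ Chain rule verified.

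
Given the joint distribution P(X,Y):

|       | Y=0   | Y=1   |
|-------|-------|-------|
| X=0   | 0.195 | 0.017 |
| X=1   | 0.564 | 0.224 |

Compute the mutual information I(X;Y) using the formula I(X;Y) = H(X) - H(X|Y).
0.0327 bits

I(X;Y) = H(X) - H(X|Y)

Marginal of X (row sums):
  P(X=0) = 0.195 + 0.017 = 0.212
  P(X=1) = 0.564 + 0.224 = 0.788
H(X) = -[0.212·log₂(0.212) + 0.788·log₂(0.788)]
  = 0.4744 + 0.2709 = 0.7453 bits

Marginal of Y (column sums):
  P(Y=0) = 0.195 + 0.564 = 0.759
  P(Y=1) = 0.017 + 0.224 = 0.241
H(X|Y) = Σ_y P(y)·H(X|Y=y):
  Y=0: P(Y=0) = 0.759, P(X|Y=0) = (65/253, 188/253) → H(X|Y=0) = 0.8221
  Y=1: P(Y=1) = 0.241, P(X|Y=1) = (17/241, 224/241) → H(X|Y=1) = 0.3679
H(X|Y) = 0.759·0.8221 + 0.241·0.3679 = 0.7126 bits

I(X;Y) = H(X) - H(X|Y) = 0.7453 - 0.7126 = 0.0327 bits

Cross-check via I(X;Y) = H(X) + H(Y) - H(X,Y): computing H(Y) from the column sums and H(X,Y) from the 4 cells in the same way gives H(Y) = 0.7967 bits and H(X,Y) = 1.5093 bits, so
I(X;Y) = 0.7453 + 0.7967 - 1.5093 = 0.0327 bits ✓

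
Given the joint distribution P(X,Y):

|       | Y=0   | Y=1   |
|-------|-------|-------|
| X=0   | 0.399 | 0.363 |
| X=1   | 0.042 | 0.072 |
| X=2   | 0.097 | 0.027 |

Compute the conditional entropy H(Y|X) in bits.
0.9628 bits

H(Y|X) = H(X,Y) - H(X)

H(X,Y) = -Σ_{x,y} P(x,y) log₂ P(x,y). Per-cell terms -P(x,y)·log₂P(x,y):
  X=0: 0.5288902, 0.5306910
  X=1: 0.1920856, 0.2733019
  X=2: 0.3264895, 0.1406942
Sum of the 6 terms: H(X,Y) = 1.992152 bits

Marginal of X (row sums):
  P(X=0) = 0.399 + 0.363 = 0.762
  P(X=1) = 0.042 + 0.072 = 0.114
  P(X=2) = 0.097 + 0.027 = 0.124
H(X) = -[0.762·log₂(0.762) + 0.114·log₂(0.114) + 0.124·log₂(0.124)]
  = 0.2988085 + 0.3571499 + 0.3734369 = 1.029395 bits

H(Y|X) = H(X,Y) - H(X) = 1.992152 - 1.029395 = 0.9628 bits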